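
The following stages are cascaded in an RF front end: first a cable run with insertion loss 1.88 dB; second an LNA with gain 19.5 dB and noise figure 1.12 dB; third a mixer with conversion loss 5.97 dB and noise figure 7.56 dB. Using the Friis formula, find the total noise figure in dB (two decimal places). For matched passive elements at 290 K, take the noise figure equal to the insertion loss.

3.17 dB

Convert to linear (a loss of L dB is a gain of −L dB): F_i = 10^(NF_i/10), G_i = 10^(G_i,dB/10)
  Stage 1: F_1 = 10^(1.88/10) = 1.542, G_1 = 10^(−1.88/10) = 0.6486
  Stage 2: F_2 = 10^(1.12/10) = 1.294, G_2 = 10^(19.5/10) = 89.13
  Stage 3: F_3 = 10^(7.56/10) = 5.702, G_3 = 10^(−5.97/10) = 0.2529
Friis cascade:
  F = 1.542 + (1.294 − 1)/0.6486 + (5.702 − 1)/57.81 = 2.077
NF = 10 log₁₀(2.077) = 3.17 dB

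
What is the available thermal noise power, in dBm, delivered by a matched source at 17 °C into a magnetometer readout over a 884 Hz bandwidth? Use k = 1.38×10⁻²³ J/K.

−144.5 dBm

T = 17 °C + 273.15 = 290.15 K
P_n = kTB = 1.38×10⁻²³ × 290.15 × 8.84×10² = 3.54×10⁻¹⁸ W
In dBm: 10 log₁₀(3.54×10⁻¹⁸ / 10⁻³) = −144.5 dBm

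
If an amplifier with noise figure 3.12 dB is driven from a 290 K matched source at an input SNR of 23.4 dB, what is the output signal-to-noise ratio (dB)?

By definition F = SNR_in/SNR_out, so in dB: SNR_out = SNR_in − NF
SNR_out = 23.4 − 3.12 = 20.28 dB

20.28 dB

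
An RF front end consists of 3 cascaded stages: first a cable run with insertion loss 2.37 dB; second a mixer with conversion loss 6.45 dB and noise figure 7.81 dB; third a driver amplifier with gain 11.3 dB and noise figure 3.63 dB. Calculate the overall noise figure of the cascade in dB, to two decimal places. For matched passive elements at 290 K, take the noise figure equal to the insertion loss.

13.09 dB

Convert to linear (a loss of L dB is a gain of −L dB): F_i = 10^(NF_i/10), G_i = 10^(G_i,dB/10)
  Stage 1: F_1 = 10^(2.37/10) = 1.726, G_1 = 10^(−2.37/10) = 0.5794
  Stage 2: F_2 = 10^(7.81/10) = 6.039, G_2 = 10^(−6.45/10) = 0.2265
  Stage 3: F_3 = 10^(3.63/10) = 2.307, G_3 = 10^(11.3/10) = 13.49
Friis cascade:
  F = 1.726 + (6.039 − 1)/0.5794 + (2.307 − 1)/0.1312 = 20.38
NF = 10 log₁₀(20.38) = 13.09 dB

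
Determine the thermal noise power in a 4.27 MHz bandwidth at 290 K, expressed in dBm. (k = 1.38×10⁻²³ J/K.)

−107.7 dBm

P_n = kTB = 1.38×10⁻²³ × 290 × 4.27×10⁶ = 1.71×10⁻¹⁴ W
In dBm: 10 log₁₀(1.71×10⁻¹⁴ / 10⁻³) = −107.7 dBm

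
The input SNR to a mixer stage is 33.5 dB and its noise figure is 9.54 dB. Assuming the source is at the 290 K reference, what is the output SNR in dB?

23.96 dB

By definition F = SNR_in/SNR_out, so in dB: SNR_out = SNR_in − NF
SNR_out = 33.5 − 9.54 = 23.96 dB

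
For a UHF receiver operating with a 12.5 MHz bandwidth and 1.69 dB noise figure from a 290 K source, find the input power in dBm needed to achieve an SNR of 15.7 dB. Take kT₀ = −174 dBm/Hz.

−85.6 dBm

Sensitivity = −174 + 10 log₁₀(B) + NF + SNR_min
= −174 + 70.97 + 1.69 + 15.7
= −85.64 dBm → −85.6 dBm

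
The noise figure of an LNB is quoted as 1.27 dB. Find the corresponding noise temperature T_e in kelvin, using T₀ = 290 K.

F = 10^(1.27/10) = 1.33968
T_e = (F − 1)·T₀ = (1.33968 − 1) × 290 = 98.5 K

98.5 K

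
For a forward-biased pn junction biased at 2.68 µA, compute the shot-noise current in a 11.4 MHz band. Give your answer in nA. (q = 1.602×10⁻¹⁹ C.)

I_n = √(2qI·B)
2qI·B = 2 × 1.602×10⁻¹⁹ × 2.68×10⁻⁶ × 1.14×10⁷ = 9.79×10⁻¹⁸ A²
I_n = √(9.79×10⁻¹⁸) = 3.13×10⁻⁹ A = 3.13 nA

3.13 nA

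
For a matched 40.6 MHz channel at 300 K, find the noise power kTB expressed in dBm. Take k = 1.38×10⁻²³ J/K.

P_n = kTB = 1.38×10⁻²³ × 300 × 4.06×10⁷ = 1.68×10⁻¹³ W
In dBm: 10 log₁₀(1.68×10⁻¹³ / 10⁻³) = −97.7 dBm

−97.7 dBm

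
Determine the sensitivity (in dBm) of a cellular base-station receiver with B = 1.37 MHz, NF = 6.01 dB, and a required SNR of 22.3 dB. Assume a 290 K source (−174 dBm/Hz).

Sensitivity = −174 + 10 log₁₀(B) + NF + SNR_min
= −174 + 61.37 + 6.01 + 22.3
= −84.32 dBm → −84.3 dBm

−84.3 dBm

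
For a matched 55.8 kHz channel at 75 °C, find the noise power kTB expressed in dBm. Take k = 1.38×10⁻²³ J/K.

−125.7 dBm

T = 75 °C + 273.15 = 348.15 K
P_n = kTB = 1.38×10⁻²³ × 348.15 × 5.58×10⁴ = 2.68×10⁻¹⁶ W
In dBm: 10 log₁₀(2.68×10⁻¹⁶ / 10⁻³) = −125.7 dBm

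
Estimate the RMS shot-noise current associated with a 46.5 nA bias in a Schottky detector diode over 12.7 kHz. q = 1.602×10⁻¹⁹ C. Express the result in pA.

13.8 pA

I_n = √(2qI·B)
2qI·B = 2 × 1.602×10⁻¹⁹ × 4.65×10⁻⁸ × 1.27×10⁴ = 1.89×10⁻²² A²
I_n = √(1.89×10⁻²²) = 1.38×10⁻¹¹ A = 13.8 pA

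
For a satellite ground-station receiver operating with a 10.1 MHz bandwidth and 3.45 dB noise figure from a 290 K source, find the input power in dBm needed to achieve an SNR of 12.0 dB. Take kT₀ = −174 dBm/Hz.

Sensitivity = −174 + 10 log₁₀(B) + NF + SNR_min
= −174 + 70.04 + 3.45 + 12.0
= −88.51 dBm → −88.5 dBm

−88.5 dBm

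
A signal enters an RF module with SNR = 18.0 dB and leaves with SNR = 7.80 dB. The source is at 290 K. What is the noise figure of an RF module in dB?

NF (dB) = SNR_in(dB) − SNR_out(dB) when the source is at T₀
NF = 18.0 − 7.80 = 10.20 dB

10.20 dB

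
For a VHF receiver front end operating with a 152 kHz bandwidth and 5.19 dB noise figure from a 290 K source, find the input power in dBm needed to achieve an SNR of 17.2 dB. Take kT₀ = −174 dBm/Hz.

−99.8 dBm

Sensitivity = −174 + 10 log₁₀(B) + NF + SNR_min
= −174 + 51.82 + 5.19 + 17.2
= −99.79 dBm → −99.8 dBm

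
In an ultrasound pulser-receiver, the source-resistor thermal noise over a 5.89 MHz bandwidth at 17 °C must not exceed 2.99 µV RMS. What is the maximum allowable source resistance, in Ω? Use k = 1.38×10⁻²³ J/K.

94.8 Ω

T = 17 °C + 273.15 = 290.15 K
Johnson–Nyquist: V_n = √(4kTRB) ⇒ R = V_n² / (4kTB)
4kTB = 4 × 1.38×10⁻²³ × 290.15 × 5.89×10⁶ = 9.43×10⁻¹⁴
R = (2.99×10⁻⁶)² / 9.43×10⁻¹⁴ = 9.48×10¹ Ω = 94.8 Ω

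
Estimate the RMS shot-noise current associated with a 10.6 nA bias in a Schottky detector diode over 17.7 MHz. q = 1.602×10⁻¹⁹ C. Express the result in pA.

245 pA

I_n = √(2qI·B)
2qI·B = 2 × 1.602×10⁻¹⁹ × 1.06×10⁻⁸ × 1.77×10⁷ = 6.01×10⁻²⁰ A²
I_n = √(6.01×10⁻²⁰) = 2.45×10⁻¹⁰ A = 245 pA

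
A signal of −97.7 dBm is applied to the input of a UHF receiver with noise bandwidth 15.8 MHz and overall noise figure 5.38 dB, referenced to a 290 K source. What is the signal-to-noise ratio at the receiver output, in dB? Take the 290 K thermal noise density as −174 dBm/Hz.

Noise floor: N = −174 + 10 log₁₀(B) + NF
10 log₁₀(1.58×10⁷) = 71.99 dB
N = −174 + 71.99 + 5.38 = −96.63 dBm
SNR = P_sig − N = −97.7 − (−96.63) = −1.07 dB → −1.1 dB

−1.1 dB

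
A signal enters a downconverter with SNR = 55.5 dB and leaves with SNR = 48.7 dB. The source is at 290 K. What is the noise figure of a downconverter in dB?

6.8 dB

NF (dB) = SNR_in(dB) − SNR_out(dB) when the source is at T₀
NF = 55.5 − 48.7 = 6.8 dB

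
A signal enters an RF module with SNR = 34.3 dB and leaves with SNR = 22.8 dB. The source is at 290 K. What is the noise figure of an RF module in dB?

NF (dB) = SNR_in(dB) − SNR_out(dB) when the source is at T₀
NF = 34.3 − 22.8 = 11.5 dB

11.5 dB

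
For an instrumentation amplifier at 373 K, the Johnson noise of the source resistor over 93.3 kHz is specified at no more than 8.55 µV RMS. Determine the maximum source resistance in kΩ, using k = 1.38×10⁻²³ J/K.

Johnson–Nyquist: V_n = √(4kTRB) ⇒ R = V_n² / (4kTB)
4kTB = 4 × 1.38×10⁻²³ × 373 × 9.33×10⁴ = 1.92×10⁻¹⁵
R = (8.55×10⁻⁶)² / 1.92×10⁻¹⁵ = 3.81×10⁴ Ω = 38.1 kΩ

38.1 kΩ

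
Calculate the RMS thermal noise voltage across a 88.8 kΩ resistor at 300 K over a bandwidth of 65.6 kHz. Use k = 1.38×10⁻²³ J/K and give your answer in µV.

V_n = √(4kTRB)
4kTRB = 4 × 1.38×10⁻²³ × 300 × 8.88×10⁴ × 6.56×10⁴ = 9.65×10⁻¹¹ V²
V_n = √(9.65×10⁻¹¹) = 9.82×10⁻⁶ V = 9.82 µV

9.82 µV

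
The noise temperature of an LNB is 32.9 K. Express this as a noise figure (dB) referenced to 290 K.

F = 1 + T_e/T₀ = 1 + 32.9/290 = 1.11345
NF = 10 log₁₀(1.11345) = 0.467 dB

0.467 dB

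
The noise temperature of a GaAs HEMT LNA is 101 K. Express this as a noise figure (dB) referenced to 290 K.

F = 1 + T_e/T₀ = 1 + 101/290 = 1.34828
NF = 10 log₁₀(1.34828) = 1.30 dB

1.30 dB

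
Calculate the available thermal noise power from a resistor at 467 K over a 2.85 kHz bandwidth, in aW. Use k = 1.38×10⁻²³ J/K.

P_n = kTB = 1.38×10⁻²³ × 467 × 2.85×10³ = 1.84×10⁻¹⁷ W = 18.4 aW

18.4 aW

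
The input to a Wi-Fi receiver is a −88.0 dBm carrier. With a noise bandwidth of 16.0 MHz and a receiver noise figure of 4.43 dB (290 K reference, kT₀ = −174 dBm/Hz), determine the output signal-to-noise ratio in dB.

9.5 dB

Noise floor: N = −174 + 10 log₁₀(B) + NF
10 log₁₀(1.60×10⁷) = 72.04 dB
N = −174 + 72.04 + 4.43 = −97.53 dBm
SNR = P_sig − N = −88.0 − (−97.53) = 9.53 dB → 9.5 dB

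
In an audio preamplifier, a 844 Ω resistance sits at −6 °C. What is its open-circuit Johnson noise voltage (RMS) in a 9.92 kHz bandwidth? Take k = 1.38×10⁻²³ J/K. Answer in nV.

351 nV

T = −6 °C + 273.15 = 267.15 K
V_n = √(4kTRB)
4kTRB = 4 × 1.38×10⁻²³ × 267.15 × 8.44×10² × 9.92×10³ = 1.23×10⁻¹³ V²
V_n = √(1.23×10⁻¹³) = 3.51×10⁻⁷ V = 351 nV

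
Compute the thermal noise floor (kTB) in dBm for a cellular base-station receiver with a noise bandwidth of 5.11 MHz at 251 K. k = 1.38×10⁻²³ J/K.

−107.5 dBm

P_n = kTB = 1.38×10⁻²³ × 251 × 5.11×10⁶ = 1.77×10⁻¹⁴ W
In dBm: 10 log₁₀(1.77×10⁻¹⁴ / 10⁻³) = −107.5 dBm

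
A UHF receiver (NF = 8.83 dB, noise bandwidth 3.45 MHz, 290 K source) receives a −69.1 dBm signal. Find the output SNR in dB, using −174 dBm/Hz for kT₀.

Noise floor: N = −174 + 10 log₁₀(B) + NF
10 log₁₀(3.45×10⁶) = 65.38 dB
N = −174 + 65.38 + 8.83 = −99.79 dBm
SNR = P_sig − N = −69.1 − (−99.79) = 30.69 dB → 30.7 dB

30.7 dB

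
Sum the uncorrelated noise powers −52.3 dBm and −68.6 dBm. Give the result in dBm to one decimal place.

−52.2 dBm

Convert to linear, add, convert back:
P₁ = 5.89×10⁻⁹ W, P₂ = 1.38×10⁻¹⁰ W
P_tot = 6.03×10⁻⁹ W → 10 log₁₀(P_tot / 10⁻³) = −52.2 dBm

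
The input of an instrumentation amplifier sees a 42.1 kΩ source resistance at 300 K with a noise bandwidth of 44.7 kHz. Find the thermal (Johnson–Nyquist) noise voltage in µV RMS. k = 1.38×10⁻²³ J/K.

5.58 µV

V_n = √(4kTRB)
4kTRB = 4 × 1.38×10⁻²³ × 300 × 4.21×10⁴ × 4.47×10⁴ = 3.12×10⁻¹¹ V²
V_n = √(3.12×10⁻¹¹) = 5.58×10⁻⁶ V = 5.58 µV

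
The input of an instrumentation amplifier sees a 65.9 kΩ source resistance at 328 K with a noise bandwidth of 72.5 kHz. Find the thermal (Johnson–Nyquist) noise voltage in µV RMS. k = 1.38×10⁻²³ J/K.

V_n = √(4kTRB)
4kTRB = 4 × 1.38×10⁻²³ × 328 × 6.59×10⁴ × 7.25×10⁴ = 8.65×10⁻¹¹ V²
V_n = √(8.65×10⁻¹¹) = 9.30×10⁻⁶ V = 9.30 µV

9.30 µV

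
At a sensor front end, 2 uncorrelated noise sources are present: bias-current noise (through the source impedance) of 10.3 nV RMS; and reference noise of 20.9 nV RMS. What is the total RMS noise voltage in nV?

23.3 nV

Uncorrelated sources add in power (mean-square): V_tot = √(ΣV_i²)
V_tot = √[(1.03×10⁻⁸)² + (2.09×10⁻⁸)²] = 2.33×10⁻⁸ V = 23.3 nV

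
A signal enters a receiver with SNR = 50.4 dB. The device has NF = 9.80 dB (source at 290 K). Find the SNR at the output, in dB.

40.60 dB

By definition F = SNR_in/SNR_out, so in dB: SNR_out = SNR_in − NF
SNR_out = 50.4 − 9.80 = 40.60 dB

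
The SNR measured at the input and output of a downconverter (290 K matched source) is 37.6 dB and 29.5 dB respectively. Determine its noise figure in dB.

8.1 dB

NF (dB) = SNR_in(dB) − SNR_out(dB) when the source is at T₀
NF = 37.6 − 29.5 = 8.1 dB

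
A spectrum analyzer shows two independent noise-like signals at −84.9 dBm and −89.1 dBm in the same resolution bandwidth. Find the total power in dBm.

Convert to linear, add, convert back:
P₁ = 3.24×10⁻¹² W, P₂ = 1.23×10⁻¹² W
P_tot = 4.47×10⁻¹² W → 10 log₁₀(P_tot / 10⁻³) = −83.5 dBm

−83.5 dBm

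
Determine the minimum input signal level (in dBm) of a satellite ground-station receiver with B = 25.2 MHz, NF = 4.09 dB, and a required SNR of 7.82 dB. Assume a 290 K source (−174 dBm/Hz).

Sensitivity = −174 + 10 log₁₀(B) + NF + SNR_min
= −174 + 74.01 + 4.09 + 7.82
= −88.08 dBm → −88.1 dBm

−88.1 dBm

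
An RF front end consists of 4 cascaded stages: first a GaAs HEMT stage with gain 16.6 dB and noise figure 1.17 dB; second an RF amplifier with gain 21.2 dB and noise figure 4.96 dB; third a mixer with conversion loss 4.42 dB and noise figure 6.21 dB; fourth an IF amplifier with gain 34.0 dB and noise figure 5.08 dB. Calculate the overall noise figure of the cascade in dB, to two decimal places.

1.33 dB

Convert to linear (a loss of L dB is a gain of −L dB): F_i = 10^(NF_i/10), G_i = 10^(G_i,dB/10)
  Stage 1: F_1 = 10^(1.17/10) = 1.309, G_1 = 10^(16.6/10) = 45.71
  Stage 2: F_2 = 10^(4.96/10) = 3.133, G_2 = 10^(21.2/10) = 131.8
  Stage 3: F_3 = 10^(6.21/10) = 4.178, G_3 = 10^(−4.42/10) = 0.3614
  Stage 4: F_4 = 10^(5.08/10) = 3.221, G_4 = 10^(34.0/10) = 2512
Friis cascade:
  F = 1.309 + (3.133 − 1)/45.71 + (4.178 − 1)/6026 + (3.221 − 1)/2178 = 1.357
NF = 10 log₁₀(1.357) = 1.33 dB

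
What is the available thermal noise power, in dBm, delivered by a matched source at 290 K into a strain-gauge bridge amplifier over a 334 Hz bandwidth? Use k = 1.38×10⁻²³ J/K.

P_n = kTB = 1.38×10⁻²³ × 290 × 3.34×10² = 1.34×10⁻¹⁸ W
In dBm: 10 log₁₀(1.34×10⁻¹⁸ / 10⁻³) = −148.7 dBm

−148.7 dBm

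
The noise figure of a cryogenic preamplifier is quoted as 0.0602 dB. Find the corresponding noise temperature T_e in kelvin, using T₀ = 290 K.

4.05 K

F = 10^(0.0602/10) = 1.01396
T_e = (F − 1)·T₀ = (1.01396 − 1) × 290 = 4.05 K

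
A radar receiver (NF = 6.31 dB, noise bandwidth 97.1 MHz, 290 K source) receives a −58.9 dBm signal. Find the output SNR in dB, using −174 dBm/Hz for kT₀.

28.9 dB

Noise floor: N = −174 + 10 log₁₀(B) + NF
10 log₁₀(9.71×10⁷) = 79.87 dB
N = −174 + 79.87 + 6.31 = −87.82 dBm
SNR = P_sig − N = −58.9 − (−87.82) = 28.92 dB → 28.9 dB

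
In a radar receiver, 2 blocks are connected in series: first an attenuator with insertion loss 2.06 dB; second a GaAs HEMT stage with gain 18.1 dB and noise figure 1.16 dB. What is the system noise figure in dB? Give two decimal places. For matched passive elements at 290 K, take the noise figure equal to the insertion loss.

Convert to linear (a loss of L dB is a gain of −L dB): F_i = 10^(NF_i/10), G_i = 10^(G_i,dB/10)
  Stage 1: F_1 = 10^(2.06/10) = 1.607, G_1 = 10^(−2.06/10) = 0.6223
  Stage 2: F_2 = 10^(1.16/10) = 1.306, G_2 = 10^(18.1/10) = 64.57
Friis cascade:
  F = 1.607 + (1.306 − 1)/0.6223 = 2.099
NF = 10 log₁₀(2.099) = 3.22 dB

3.22 dB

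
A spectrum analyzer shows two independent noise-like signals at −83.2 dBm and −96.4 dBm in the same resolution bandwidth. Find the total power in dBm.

Convert to linear, add, convert back:
P₁ = 4.79×10⁻¹² W, P₂ = 2.29×10⁻¹³ W
P_tot = 5.02×10⁻¹² W → 10 log₁₀(P_tot / 10⁻³) = −83.0 dBm

−83.0 dBm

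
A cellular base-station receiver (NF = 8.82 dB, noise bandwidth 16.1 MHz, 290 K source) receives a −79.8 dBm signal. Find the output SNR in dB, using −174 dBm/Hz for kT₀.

Noise floor: N = −174 + 10 log₁₀(B) + NF
10 log₁₀(1.61×10⁷) = 72.07 dB
N = −174 + 72.07 + 8.82 = −93.11 dBm
SNR = P_sig − N = −79.8 − (−93.11) = 13.31 dB → 13.3 dB

13.3 dB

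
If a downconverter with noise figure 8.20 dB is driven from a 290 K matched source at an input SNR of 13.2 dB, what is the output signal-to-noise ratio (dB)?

5.00 dB

By definition F = SNR_in/SNR_out, so in dB: SNR_out = SNR_in − NF
SNR_out = 13.2 − 8.20 = 5.00 dB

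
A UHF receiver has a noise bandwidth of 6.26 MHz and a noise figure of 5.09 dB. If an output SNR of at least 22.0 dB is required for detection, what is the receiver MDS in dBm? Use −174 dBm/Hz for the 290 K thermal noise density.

−78.9 dBm

Sensitivity = −174 + 10 log₁₀(B) + NF + SNR_min
= −174 + 67.97 + 5.09 + 22.0
= −78.94 dBm → −78.9 dBm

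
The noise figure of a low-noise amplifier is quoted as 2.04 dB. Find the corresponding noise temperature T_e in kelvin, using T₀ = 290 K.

F = 10^(2.04/10) = 1.59956
T_e = (F − 1)·T₀ = (1.59956 − 1) × 290 = 174 K

174 K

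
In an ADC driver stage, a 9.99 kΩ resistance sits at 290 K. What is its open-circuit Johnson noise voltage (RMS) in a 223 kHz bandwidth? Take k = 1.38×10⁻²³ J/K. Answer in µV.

5.97 µV

V_n = √(4kTRB)
4kTRB = 4 × 1.38×10⁻²³ × 290 × 9.99×10³ × 2.23×10⁵ = 3.57×10⁻¹¹ V²
V_n = √(3.57×10⁻¹¹) = 5.97×10⁻⁶ V = 5.97 µV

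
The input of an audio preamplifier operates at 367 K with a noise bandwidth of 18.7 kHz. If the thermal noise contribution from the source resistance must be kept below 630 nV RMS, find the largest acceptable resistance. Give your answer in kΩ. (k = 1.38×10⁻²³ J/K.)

1.05 kΩ

Johnson–Nyquist: V_n = √(4kTRB) ⇒ R = V_n² / (4kTB)
4kTB = 4 × 1.38×10⁻²³ × 367 × 1.87×10⁴ = 3.79×10⁻¹⁶
R = (6.30×10⁻⁷)² / 3.79×10⁻¹⁶ = 1.05×10³ Ω = 1.05 kΩ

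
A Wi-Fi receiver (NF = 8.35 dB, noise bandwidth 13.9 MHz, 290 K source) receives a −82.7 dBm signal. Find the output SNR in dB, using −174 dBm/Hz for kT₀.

11.5 dB

Noise floor: N = −174 + 10 log₁₀(B) + NF
10 log₁₀(1.39×10⁷) = 71.43 dB
N = −174 + 71.43 + 8.35 = −94.22 dBm
SNR = P_sig − N = −82.7 − (−94.22) = 11.52 dB → 11.5 dB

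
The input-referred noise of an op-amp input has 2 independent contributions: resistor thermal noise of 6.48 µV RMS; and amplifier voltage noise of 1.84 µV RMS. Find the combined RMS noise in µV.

6.74 µV

Uncorrelated sources add in power (mean-square): V_tot = √(ΣV_i²)
V_tot = √[(6.48×10⁻⁶)² + (1.84×10⁻⁶)²] = 6.74×10⁻⁶ V = 6.74 µV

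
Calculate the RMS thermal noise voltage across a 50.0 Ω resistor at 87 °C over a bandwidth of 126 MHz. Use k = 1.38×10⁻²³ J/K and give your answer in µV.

T = 87 °C + 273.15 = 360.15 K
V_n = √(4kTRB)
4kTRB = 4 × 1.38×10⁻²³ × 360.15 × 5.00×10¹ × 1.26×10⁸ = 1.25×10⁻¹⁰ V²
V_n = √(1.25×10⁻¹⁰) = 1.12×10⁻⁵ V = 11.2 µV

11.2 µV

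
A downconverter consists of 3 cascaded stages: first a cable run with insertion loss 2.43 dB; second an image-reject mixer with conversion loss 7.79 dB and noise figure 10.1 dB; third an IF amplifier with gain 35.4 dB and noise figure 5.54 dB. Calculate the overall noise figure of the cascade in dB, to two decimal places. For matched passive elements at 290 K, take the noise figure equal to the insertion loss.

Convert to linear (a loss of L dB is a gain of −L dB): F_i = 10^(NF_i/10), G_i = 10^(G_i,dB/10)
  Stage 1: F_1 = 10^(2.43/10) = 1.750, G_1 = 10^(−2.43/10) = 0.5715
  Stage 2: F_2 = 10^(10.1/10) = 10.23, G_2 = 10^(−7.79/10) = 0.1663
  Stage 3: F_3 = 10^(5.54/10) = 3.581, G_3 = 10^(35.4/10) = 3467
Friis cascade:
  F = 1.750 + (10.23 − 1)/0.5715 + (3.581 − 1)/0.09506 = 45.06
NF = 10 log₁₀(45.06) = 16.54 dB

16.54 dB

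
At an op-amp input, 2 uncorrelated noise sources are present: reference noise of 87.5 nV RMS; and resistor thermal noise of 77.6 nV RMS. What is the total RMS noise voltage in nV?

Uncorrelated sources add in power (mean-square): V_tot = √(ΣV_i²)
V_tot = √[(8.75×10⁻⁸)² + (7.76×10⁻⁸)²] = 1.17×10⁻⁷ V = 117 nV

117 nV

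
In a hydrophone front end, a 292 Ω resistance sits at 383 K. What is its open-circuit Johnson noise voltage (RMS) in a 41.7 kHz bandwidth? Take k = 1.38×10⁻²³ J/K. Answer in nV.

507 nV

V_n = √(4kTRB)
4kTRB = 4 × 1.38×10⁻²³ × 383 × 2.92×10² × 4.17×10⁴ = 2.57×10⁻¹³ V²
V_n = √(2.57×10⁻¹³) = 5.07×10⁻⁷ V = 507 nV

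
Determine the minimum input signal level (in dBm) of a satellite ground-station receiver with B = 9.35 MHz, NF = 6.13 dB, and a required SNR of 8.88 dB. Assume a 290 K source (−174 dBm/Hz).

Sensitivity = −174 + 10 log₁₀(B) + NF + SNR_min
= −174 + 69.71 + 6.13 + 8.88
= −89.28 dBm → −89.3 dBm

−89.3 dBm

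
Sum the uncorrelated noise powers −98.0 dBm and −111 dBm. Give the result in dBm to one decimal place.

−97.8 dBm

Convert to linear, add, convert back:
P₁ = 1.58×10⁻¹³ W, P₂ = 7.94×10⁻¹⁵ W
P_tot = 1.66×10⁻¹³ W → 10 log₁₀(P_tot / 10⁻³) = −97.8 dBm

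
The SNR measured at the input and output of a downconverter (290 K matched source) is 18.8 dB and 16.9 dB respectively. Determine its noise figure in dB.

1.9 dB

NF (dB) = SNR_in(dB) − SNR_out(dB) when the source is at T₀
NF = 18.8 − 16.9 = 1.9 dB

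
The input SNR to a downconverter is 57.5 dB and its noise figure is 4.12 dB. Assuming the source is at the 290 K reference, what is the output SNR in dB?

By definition F = SNR_in/SNR_out, so in dB: SNR_out = SNR_in − NF
SNR_out = 57.5 − 4.12 = 53.38 dB

53.38 dB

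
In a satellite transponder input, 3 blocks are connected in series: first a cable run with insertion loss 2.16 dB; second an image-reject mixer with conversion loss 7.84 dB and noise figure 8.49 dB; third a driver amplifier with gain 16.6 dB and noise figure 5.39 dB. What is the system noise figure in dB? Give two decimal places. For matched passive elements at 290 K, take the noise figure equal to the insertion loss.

15.59 dB

Convert to linear (a loss of L dB is a gain of −L dB): F_i = 10^(NF_i/10), G_i = 10^(G_i,dB/10)
  Stage 1: F_1 = 10^(2.16/10) = 1.644, G_1 = 10^(−2.16/10) = 0.6081
  Stage 2: F_2 = 10^(8.49/10) = 7.063, G_2 = 10^(−7.84/10) = 0.1644
  Stage 3: F_3 = 10^(5.39/10) = 3.459, G_3 = 10^(16.6/10) = 45.71
Friis cascade:
  F = 1.644 + (7.063 − 1)/0.6081 + (3.459 − 1)/0.1000 = 36.21
NF = 10 log₁₀(36.21) = 15.59 dB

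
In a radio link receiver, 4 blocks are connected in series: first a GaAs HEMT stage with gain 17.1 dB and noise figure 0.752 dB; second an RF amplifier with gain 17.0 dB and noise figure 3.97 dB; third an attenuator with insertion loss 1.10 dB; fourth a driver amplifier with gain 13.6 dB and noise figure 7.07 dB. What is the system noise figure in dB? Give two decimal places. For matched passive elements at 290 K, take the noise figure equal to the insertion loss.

0.86 dB

Convert to linear (a loss of L dB is a gain of −L dB): F_i = 10^(NF_i/10), G_i = 10^(G_i,dB/10)
  Stage 1: F_1 = 10^(0.752/10) = 1.189, G_1 = 10^(17.1/10) = 51.29
  Stage 2: F_2 = 10^(3.97/10) = 2.495, G_2 = 10^(17.0/10) = 50.12
  Stage 3: F_3 = 10^(1.10/10) = 1.288, G_3 = 10^(−1.10/10) = 0.7762
  Stage 4: F_4 = 10^(7.07/10) = 5.093, G_4 = 10^(13.6/10) = 22.91
Friis cascade:
  F = 1.189 + (2.495 − 1)/51.29 + (1.288 − 1)/2570 + (5.093 − 1)/1995 = 1.220
NF = 10 log₁₀(1.220) = 0.86 dB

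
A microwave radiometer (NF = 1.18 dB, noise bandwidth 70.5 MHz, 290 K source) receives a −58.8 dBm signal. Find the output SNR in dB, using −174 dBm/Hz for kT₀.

35.5 dB

Noise floor: N = −174 + 10 log₁₀(B) + NF
10 log₁₀(7.05×10⁷) = 78.48 dB
N = −174 + 78.48 + 1.18 = −94.34 dBm
SNR = P_sig − N = −58.8 − (−94.34) = 35.54 dB → 35.5 dB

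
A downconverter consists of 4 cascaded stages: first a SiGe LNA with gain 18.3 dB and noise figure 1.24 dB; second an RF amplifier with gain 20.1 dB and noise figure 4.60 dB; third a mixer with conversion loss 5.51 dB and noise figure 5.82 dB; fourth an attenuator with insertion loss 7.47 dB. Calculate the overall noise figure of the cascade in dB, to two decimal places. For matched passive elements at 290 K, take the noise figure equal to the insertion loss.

Convert to linear (a loss of L dB is a gain of −L dB): F_i = 10^(NF_i/10), G_i = 10^(G_i,dB/10)
  Stage 1: F_1 = 10^(1.24/10) = 1.330, G_1 = 10^(18.3/10) = 67.61
  Stage 2: F_2 = 10^(4.60/10) = 2.884, G_2 = 10^(20.1/10) = 102.3
  Stage 3: F_3 = 10^(5.82/10) = 3.819, G_3 = 10^(−5.51/10) = 0.2812
  Stage 4: F_4 = 10^(7.47/10) = 5.585, G_4 = 10^(−7.47/10) = 0.1791
Friis cascade:
  F = 1.330 + (2.884 − 1)/67.61 + (3.819 − 1)/6918 + (5.585 − 1)/1945 = 1.361
NF = 10 log₁₀(1.361) = 1.34 dB

1.34 dB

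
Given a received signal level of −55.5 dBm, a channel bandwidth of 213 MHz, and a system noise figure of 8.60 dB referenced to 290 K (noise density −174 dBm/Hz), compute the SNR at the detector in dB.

Noise floor: N = −174 + 10 log₁₀(B) + NF
10 log₁₀(2.13×10⁸) = 83.28 dB
N = −174 + 83.28 + 8.60 = −82.12 dBm
SNR = P_sig − N = −55.5 − (−82.12) = 26.62 dB → 26.6 dB

26.6 dB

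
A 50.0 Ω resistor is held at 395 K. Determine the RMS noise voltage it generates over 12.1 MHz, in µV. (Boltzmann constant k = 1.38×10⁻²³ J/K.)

V_n = √(4kTRB)
4kTRB = 4 × 1.38×10⁻²³ × 395 × 5.00×10¹ × 1.21×10⁷ = 1.32×10⁻¹¹ V²
V_n = √(1.32×10⁻¹¹) = 3.63×10⁻⁶ V = 3.63 µV

3.63 µV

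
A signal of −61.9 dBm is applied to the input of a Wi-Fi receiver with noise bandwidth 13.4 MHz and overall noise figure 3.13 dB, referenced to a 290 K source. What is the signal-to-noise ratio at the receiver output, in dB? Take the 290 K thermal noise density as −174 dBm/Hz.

37.7 dB

Noise floor: N = −174 + 10 log₁₀(B) + NF
10 log₁₀(1.34×10⁷) = 71.27 dB
N = −174 + 71.27 + 3.13 = −99.60 dBm
SNR = P_sig − N = −61.9 − (−99.60) = 37.70 dB → 37.7 dB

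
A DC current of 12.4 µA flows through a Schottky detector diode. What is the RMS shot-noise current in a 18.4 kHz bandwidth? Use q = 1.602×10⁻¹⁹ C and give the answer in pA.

270 pA

I_n = √(2qI·B)
2qI·B = 2 × 1.602×10⁻¹⁹ × 1.24×10⁻⁵ × 1.84×10⁴ = 7.31×10⁻²⁰ A²
I_n = √(7.31×10⁻²⁰) = 2.70×10⁻¹⁰ A = 270 pA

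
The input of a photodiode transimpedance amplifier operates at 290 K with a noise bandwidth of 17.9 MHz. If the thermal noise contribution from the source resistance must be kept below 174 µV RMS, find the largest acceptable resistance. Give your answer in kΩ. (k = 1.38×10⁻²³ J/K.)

Johnson–Nyquist: V_n = √(4kTRB) ⇒ R = V_n² / (4kTB)
4kTB = 4 × 1.38×10⁻²³ × 290 × 1.79×10⁷ = 2.87×10⁻¹³
R = (1.74×10⁻⁴)² / 2.87×10⁻¹³ = 1.06×10⁵ Ω = 106 kΩ

106 kΩ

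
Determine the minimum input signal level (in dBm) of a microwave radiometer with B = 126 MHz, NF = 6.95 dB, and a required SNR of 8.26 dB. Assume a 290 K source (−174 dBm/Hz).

−77.8 dBm

Sensitivity = −174 + 10 log₁₀(B) + NF + SNR_min
= −174 + 81 + 6.95 + 8.26
= −77.79 dBm → −77.8 dBm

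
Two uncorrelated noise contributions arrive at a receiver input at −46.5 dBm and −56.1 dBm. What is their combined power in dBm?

Convert to linear, add, convert back:
P₁ = 2.24×10⁻⁸ W, P₂ = 2.45×10⁻⁹ W
P_tot = 2.48×10⁻⁸ W → 10 log₁₀(P_tot / 10⁻³) = −46.0 dBm

−46.0 dBm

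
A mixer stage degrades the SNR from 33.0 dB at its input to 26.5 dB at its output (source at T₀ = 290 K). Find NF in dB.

NF (dB) = SNR_in(dB) − SNR_out(dB) when the source is at T₀
NF = 33.0 − 26.5 = 6.5 dB

6.5 dB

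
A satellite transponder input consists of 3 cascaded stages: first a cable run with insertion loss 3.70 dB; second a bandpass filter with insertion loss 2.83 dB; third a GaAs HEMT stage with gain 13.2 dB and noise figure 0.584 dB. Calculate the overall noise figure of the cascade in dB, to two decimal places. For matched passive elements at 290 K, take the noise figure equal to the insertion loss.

Convert to linear (a loss of L dB is a gain of −L dB): F_i = 10^(NF_i/10), G_i = 10^(G_i,dB/10)
  Stage 1: F_1 = 10^(3.70/10) = 2.344, G_1 = 10^(−3.70/10) = 0.4266
  Stage 2: F_2 = 10^(2.83/10) = 1.919, G_2 = 10^(−2.83/10) = 0.5212
  Stage 3: F_3 = 10^(0.584/10) = 1.144, G_3 = 10^(13.2/10) = 20.89
Friis cascade:
  F = 2.344 + (1.919 − 1)/0.4266 + (1.144 − 1)/0.2223 = 5.145
NF = 10 log₁₀(5.145) = 7.11 dB

7.11 dB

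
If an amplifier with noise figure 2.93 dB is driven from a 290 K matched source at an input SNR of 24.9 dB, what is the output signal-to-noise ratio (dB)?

By definition F = SNR_in/SNR_out, so in dB: SNR_out = SNR_in − NF
SNR_out = 24.9 − 2.93 = 21.97 dB

21.97 dB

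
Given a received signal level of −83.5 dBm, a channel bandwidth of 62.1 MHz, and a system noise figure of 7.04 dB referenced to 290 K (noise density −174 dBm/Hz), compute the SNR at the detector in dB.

Noise floor: N = −174 + 10 log₁₀(B) + NF
10 log₁₀(6.21×10⁷) = 77.93 dB
N = −174 + 77.93 + 7.04 = −89.03 dBm
SNR = P_sig − N = −83.5 − (−89.03) = 5.53 dB → 5.5 dB

5.5 dB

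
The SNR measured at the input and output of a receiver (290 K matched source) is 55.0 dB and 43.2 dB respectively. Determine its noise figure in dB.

NF (dB) = SNR_in(dB) − SNR_out(dB) when the source is at T₀
NF = 55.0 − 43.2 = 11.8 dB

11.8 dB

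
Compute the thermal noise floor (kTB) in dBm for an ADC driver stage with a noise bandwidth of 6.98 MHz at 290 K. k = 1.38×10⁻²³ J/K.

−105.5 dBm

P_n = kTB = 1.38×10⁻²³ × 290 × 6.98×10⁶ = 2.79×10⁻¹⁴ W
In dBm: 10 log₁₀(2.79×10⁻¹⁴ / 10⁻³) = −105.5 dBm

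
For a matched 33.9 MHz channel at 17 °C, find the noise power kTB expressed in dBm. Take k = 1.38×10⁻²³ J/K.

T = 17 °C + 273.15 = 290.15 K
P_n = kTB = 1.38×10⁻²³ × 290.15 × 3.39×10⁷ = 1.36×10⁻¹³ W
In dBm: 10 log₁₀(1.36×10⁻¹³ / 10⁻³) = −98.7 dBm

−98.7 dBm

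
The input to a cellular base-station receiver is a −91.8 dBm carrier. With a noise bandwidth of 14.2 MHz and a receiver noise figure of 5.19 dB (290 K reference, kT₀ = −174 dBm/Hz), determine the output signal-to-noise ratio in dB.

Noise floor: N = −174 + 10 log₁₀(B) + NF
10 log₁₀(1.42×10⁷) = 71.52 dB
N = −174 + 71.52 + 5.19 = −97.29 dBm
SNR = P_sig − N = −91.8 − (−97.29) = 5.49 dB → 5.5 dB

5.5 dB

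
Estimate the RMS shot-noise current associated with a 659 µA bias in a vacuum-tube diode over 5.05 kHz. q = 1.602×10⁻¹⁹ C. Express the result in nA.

1.03 nA

I_n = √(2qI·B)
2qI·B = 2 × 1.602×10⁻¹⁹ × 6.59×10⁻⁴ × 5.05×10³ = 1.07×10⁻¹⁸ A²
I_n = √(1.07×10⁻¹⁸) = 1.03×10⁻⁹ A = 1.03 nA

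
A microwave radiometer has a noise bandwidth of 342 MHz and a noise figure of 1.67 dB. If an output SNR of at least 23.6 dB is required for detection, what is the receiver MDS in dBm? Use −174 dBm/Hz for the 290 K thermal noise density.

Sensitivity = −174 + 10 log₁₀(B) + NF + SNR_min
= −174 + 85.34 + 1.67 + 23.6
= −63.39 dBm → −63.4 dBm

−63.4 dBm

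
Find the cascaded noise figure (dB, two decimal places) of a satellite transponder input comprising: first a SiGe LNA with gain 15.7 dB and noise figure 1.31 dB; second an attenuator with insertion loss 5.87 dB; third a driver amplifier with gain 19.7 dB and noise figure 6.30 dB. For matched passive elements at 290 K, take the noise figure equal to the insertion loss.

2.48 dB

Convert to linear (a loss of L dB is a gain of −L dB): F_i = 10^(NF_i/10), G_i = 10^(G_i,dB/10)
  Stage 1: F_1 = 10^(1.31/10) = 1.352, G_1 = 10^(15.7/10) = 37.15
  Stage 2: F_2 = 10^(5.87/10) = 3.864, G_2 = 10^(−5.87/10) = 0.2588
  Stage 3: F_3 = 10^(6.30/10) = 4.266, G_3 = 10^(19.7/10) = 93.33
Friis cascade:
  F = 1.352 + (3.864 − 1)/37.15 + (4.266 − 1)/9.616 = 1.769
NF = 10 log₁₀(1.769) = 2.48 dB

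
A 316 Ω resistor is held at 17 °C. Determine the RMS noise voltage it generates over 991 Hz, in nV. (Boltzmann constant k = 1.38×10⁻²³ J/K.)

70.8 nV

T = 17 °C + 273.15 = 290.15 K
V_n = √(4kTRB)
4kTRB = 4 × 1.38×10⁻²³ × 290.15 × 3.16×10² × 9.91×10² = 5.02×10⁻¹⁵ V²
V_n = √(5.02×10⁻¹⁵) = 7.08×10⁻⁸ V = 70.8 nV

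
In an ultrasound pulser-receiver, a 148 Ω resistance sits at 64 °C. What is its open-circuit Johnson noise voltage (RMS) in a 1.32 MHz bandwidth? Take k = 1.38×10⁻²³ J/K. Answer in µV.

1.91 µV

T = 64 °C + 273.15 = 337.15 K
V_n = √(4kTRB)
4kTRB = 4 × 1.38×10⁻²³ × 337.15 × 1.48×10² × 1.32×10⁶ = 3.64×10⁻¹² V²
V_n = √(3.64×10⁻¹²) = 1.91×10⁻⁶ V = 1.91 µV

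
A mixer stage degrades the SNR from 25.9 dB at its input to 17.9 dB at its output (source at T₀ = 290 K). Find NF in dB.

8.0 dB

NF (dB) = SNR_in(dB) − SNR_out(dB) when the source is at T₀
NF = 25.9 − 17.9 = 8.0 dB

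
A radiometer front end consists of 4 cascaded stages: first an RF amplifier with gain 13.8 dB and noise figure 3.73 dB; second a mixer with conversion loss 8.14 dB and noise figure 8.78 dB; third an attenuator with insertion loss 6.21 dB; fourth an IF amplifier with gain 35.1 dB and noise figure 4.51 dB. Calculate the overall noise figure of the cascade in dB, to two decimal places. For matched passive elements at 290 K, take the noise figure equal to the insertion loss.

7.46 dB

Convert to linear (a loss of L dB is a gain of −L dB): F_i = 10^(NF_i/10), G_i = 10^(G_i,dB/10)
  Stage 1: F_1 = 10^(3.73/10) = 2.360, G_1 = 10^(13.8/10) = 23.99
  Stage 2: F_2 = 10^(8.78/10) = 7.551, G_2 = 10^(−8.14/10) = 0.1535
  Stage 3: F_3 = 10^(6.21/10) = 4.178, G_3 = 10^(−6.21/10) = 0.2393
  Stage 4: F_4 = 10^(4.51/10) = 2.825, G_4 = 10^(35.1/10) = 3236
Friis cascade:
  F = 2.360 + (7.551 − 1)/23.99 + (4.178 − 1)/3.681 + (2.825 − 1)/0.8810 = 5.568
NF = 10 log₁₀(5.568) = 7.46 dB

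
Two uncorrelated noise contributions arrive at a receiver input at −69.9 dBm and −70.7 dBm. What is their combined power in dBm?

Convert to linear, add, convert back:
P₁ = 1.02×10⁻¹⁰ W, P₂ = 8.51×10⁻¹¹ W
P_tot = 1.87×10⁻¹⁰ W → 10 log₁₀(P_tot / 10⁻³) = −67.3 dBm

−67.3 dBm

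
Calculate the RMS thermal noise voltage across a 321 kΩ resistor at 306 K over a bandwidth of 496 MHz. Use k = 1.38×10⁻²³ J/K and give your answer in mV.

1.64 mV

V_n = √(4kTRB)
4kTRB = 4 × 1.38×10⁻²³ × 306 × 3.21×10⁵ × 4.96×10⁸ = 2.69×10⁻⁶ V²
V_n = √(2.69×10⁻⁶) = 1.64×10⁻³ V = 1.64 mV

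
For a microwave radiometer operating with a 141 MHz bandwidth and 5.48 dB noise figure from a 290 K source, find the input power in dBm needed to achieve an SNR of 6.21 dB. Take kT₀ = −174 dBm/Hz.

Sensitivity = −174 + 10 log₁₀(B) + NF + SNR_min
= −174 + 81.49 + 5.48 + 6.21
= −80.82 dBm → −80.8 dBm

−80.8 dBm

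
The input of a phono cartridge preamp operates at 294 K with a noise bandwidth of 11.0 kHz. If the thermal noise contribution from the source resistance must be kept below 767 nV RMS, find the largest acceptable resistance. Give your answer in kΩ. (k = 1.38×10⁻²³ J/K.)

Johnson–Nyquist: V_n = √(4kTRB) ⇒ R = V_n² / (4kTB)
4kTB = 4 × 1.38×10⁻²³ × 294 × 1.10×10⁴ = 1.79×10⁻¹⁶
R = (7.67×10⁻⁷)² / 1.79×10⁻¹⁶ = 3.30×10³ Ω = 3.30 kΩ

3.30 kΩ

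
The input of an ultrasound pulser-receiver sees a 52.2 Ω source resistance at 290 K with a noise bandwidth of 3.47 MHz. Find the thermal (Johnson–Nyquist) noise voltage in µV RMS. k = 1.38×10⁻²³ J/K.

1.70 µV

V_n = √(4kTRB)
4kTRB = 4 × 1.38×10⁻²³ × 290 × 5.22×10¹ × 3.47×10⁶ = 2.90×10⁻¹² V²
V_n = √(2.90×10⁻¹²) = 1.70×10⁻⁶ V = 1.70 µV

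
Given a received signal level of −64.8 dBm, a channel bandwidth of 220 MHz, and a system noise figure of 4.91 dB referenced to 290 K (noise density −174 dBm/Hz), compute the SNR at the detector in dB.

Noise floor: N = −174 + 10 log₁₀(B) + NF
10 log₁₀(2.20×10⁸) = 83.42 dB
N = −174 + 83.42 + 4.91 = −85.67 dBm
SNR = P_sig − N = −64.8 − (−85.67) = 20.87 dB → 20.9 dB

20.9 dB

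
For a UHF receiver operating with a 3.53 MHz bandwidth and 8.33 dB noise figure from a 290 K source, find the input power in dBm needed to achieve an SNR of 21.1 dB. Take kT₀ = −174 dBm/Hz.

Sensitivity = −174 + 10 log₁₀(B) + NF + SNR_min
= −174 + 65.48 + 8.33 + 21.1
= −79.09 dBm → −79.1 dBm

−79.1 dBm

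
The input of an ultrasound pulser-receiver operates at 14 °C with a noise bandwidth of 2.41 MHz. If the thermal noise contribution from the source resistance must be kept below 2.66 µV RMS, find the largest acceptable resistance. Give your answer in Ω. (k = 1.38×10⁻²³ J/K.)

185 Ω

T = 14 °C + 273.15 = 287.15 K
Johnson–Nyquist: V_n = √(4kTRB) ⇒ R = V_n² / (4kTB)
4kTB = 4 × 1.38×10⁻²³ × 287.15 × 2.41×10⁶ = 3.82×10⁻¹⁴
R = (2.66×10⁻⁶)² / 3.82×10⁻¹⁴ = 1.85×10² Ω = 185 Ω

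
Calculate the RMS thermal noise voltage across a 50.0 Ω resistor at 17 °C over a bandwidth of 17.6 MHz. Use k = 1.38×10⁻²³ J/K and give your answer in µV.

T = 17 °C + 273.15 = 290.15 K
V_n = √(4kTRB)
4kTRB = 4 × 1.38×10⁻²³ × 290.15 × 5.00×10¹ × 1.76×10⁷ = 1.41×10⁻¹¹ V²
V_n = √(1.41×10⁻¹¹) = 3.75×10⁻⁶ V = 3.75 µV

3.75 µV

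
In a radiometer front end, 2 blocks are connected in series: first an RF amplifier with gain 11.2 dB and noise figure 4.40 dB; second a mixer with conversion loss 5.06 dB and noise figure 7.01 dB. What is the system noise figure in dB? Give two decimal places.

Convert to linear (a loss of L dB is a gain of −L dB): F_i = 10^(NF_i/10), G_i = 10^(G_i,dB/10)
  Stage 1: F_1 = 10^(4.40/10) = 2.754, G_1 = 10^(11.2/10) = 13.18
  Stage 2: F_2 = 10^(7.01/10) = 5.023, G_2 = 10^(−5.06/10) = 0.3119
Friis cascade:
  F = 2.754 + (5.023 − 1)/13.18 = 3.059
NF = 10 log₁₀(3.059) = 4.86 dB

4.86 dB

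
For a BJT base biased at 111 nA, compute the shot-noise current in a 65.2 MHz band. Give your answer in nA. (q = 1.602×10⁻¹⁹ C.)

1.52 nA

I_n = √(2qI·B)
2qI·B = 2 × 1.602×10⁻¹⁹ × 1.11×10⁻⁷ × 6.52×10⁷ = 2.32×10⁻¹⁸ A²
I_n = √(2.32×10⁻¹⁸) = 1.52×10⁻⁹ A = 1.52 nA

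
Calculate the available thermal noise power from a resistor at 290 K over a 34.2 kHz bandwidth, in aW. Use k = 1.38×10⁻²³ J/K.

P_n = kTB = 1.38×10⁻²³ × 290 × 3.42×10⁴ = 1.37×10⁻¹⁶ W = 137 aW

137 aW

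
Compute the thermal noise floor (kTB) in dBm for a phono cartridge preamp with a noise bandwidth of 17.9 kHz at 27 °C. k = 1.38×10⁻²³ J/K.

T = 27 °C + 273.15 = 300.15 K
P_n = kTB = 1.38×10⁻²³ × 300.15 × 1.79×10⁴ = 7.41×10⁻¹⁷ W
In dBm: 10 log₁₀(7.41×10⁻¹⁷ / 10⁻³) = −131.3 dBm

−131.3 dBm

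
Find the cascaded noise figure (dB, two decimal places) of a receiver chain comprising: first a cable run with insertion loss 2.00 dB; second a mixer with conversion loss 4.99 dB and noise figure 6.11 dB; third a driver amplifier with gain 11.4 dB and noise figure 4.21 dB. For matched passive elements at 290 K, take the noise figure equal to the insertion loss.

Convert to linear (a loss of L dB is a gain of −L dB): F_i = 10^(NF_i/10), G_i = 10^(G_i,dB/10)
  Stage 1: F_1 = 10^(2.00/10) = 1.585, G_1 = 10^(−2.00/10) = 0.6310
  Stage 2: F_2 = 10^(6.11/10) = 4.083, G_2 = 10^(−4.99/10) = 0.3170
  Stage 3: F_3 = 10^(4.21/10) = 2.636, G_3 = 10^(11.4/10) = 13.80
Friis cascade:
  F = 1.585 + (4.083 − 1)/0.6310 + (2.636 − 1)/0.2000 = 14.65
NF = 10 log₁₀(14.65) = 11.66 dB

11.66 dB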